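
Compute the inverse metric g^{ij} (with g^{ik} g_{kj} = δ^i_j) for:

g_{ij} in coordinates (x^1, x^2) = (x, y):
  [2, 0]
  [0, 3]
The metric is diagonal, so g^{ij} is diagonal with entries 1/g_{ii}: diag(1/2, 1/3).
g^{ij}:
  [1/2, 0]
  [0, 1/3]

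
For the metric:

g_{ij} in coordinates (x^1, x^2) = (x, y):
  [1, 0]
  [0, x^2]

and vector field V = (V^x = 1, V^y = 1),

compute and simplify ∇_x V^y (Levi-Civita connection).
Non-zero Christoffel symbols:
Γ^x_{y y} = -x
Γ^y_{x y} = 1/x
∇_x V^y = ∂_x V^y + Γ^y_{x j} V^j
  = (0) + (0)(1) + (1/x)(1)
  = 1/x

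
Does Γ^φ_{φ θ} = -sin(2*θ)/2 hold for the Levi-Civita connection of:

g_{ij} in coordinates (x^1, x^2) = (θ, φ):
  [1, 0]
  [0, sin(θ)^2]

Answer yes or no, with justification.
Γ^φ_{φ θ} = (1/2) g^{φφ} (∂_φ g_{φθ} + ∂_θ g_{φφ} - ∂_φ g_{φθ}) = (1/2)(1/sin(θ)^2)((0) + (sin(2*θ)) - (0)) = 1/tan(θ)
This differs from the proposed value -sin(2*θ)/2.
No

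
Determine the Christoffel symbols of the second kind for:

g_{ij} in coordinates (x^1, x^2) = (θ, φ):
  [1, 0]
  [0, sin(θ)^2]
Using Γ^k_{ij} = (1/2) g^{km} (∂_i g_{mj} + ∂_j g_{mi} - ∂_m g_{ij}); the metric is diagonal, so only the m = k term contributes.
Non-zero symbols (using the symmetry Γ^k_{ij} = Γ^k_{ji}):
Γ^θ_{φ φ} = (1/2) g^{θθ} (∂_φ g_{θφ} + ∂_φ g_{θφ} - ∂_θ g_{φφ}) = (1/2)(1)((0) + (0) - (sin(2*θ))) = -sin(2*θ)/2
Γ^φ_{θ φ} = (1/2) g^{φφ} (∂_θ g_{φφ} + ∂_φ g_{φθ} - ∂_φ g_{θφ}) = (1/2)(1/sin(θ)^2)((sin(2*θ)) + (0) - (0)) = 1/tan(θ)
All other Christoffel symbols are zero.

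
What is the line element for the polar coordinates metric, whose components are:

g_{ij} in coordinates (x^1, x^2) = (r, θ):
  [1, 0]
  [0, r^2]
ds^2 = g_{ij} dx^i dx^j; only the non-zero components contribute.
ds^2 = dr^2 + r^2 dθ^2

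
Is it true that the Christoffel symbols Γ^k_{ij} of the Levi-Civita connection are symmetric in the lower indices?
The Levi-Civita connection is torsion-free, which is exactly Γ^k_{ij} = Γ^k_{ji}.
Yes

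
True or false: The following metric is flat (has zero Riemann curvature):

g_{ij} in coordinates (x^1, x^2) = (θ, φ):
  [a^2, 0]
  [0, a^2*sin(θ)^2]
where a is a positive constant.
Non-zero Christoffel symbols:
Γ^θ_{φ φ} = -sin(2*θ)/2
Γ^φ_{θ φ} = 1/tan(θ)
Ricci tensor: R_{θθ} = 1, R_{θφ} = 0, R_{φφ} = sin(θ)^2
The Ricci tensor is non-zero, so the Riemann tensor is non-zero: not flat.
False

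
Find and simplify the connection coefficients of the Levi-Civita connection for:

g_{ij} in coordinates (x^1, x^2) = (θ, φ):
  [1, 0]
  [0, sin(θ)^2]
Using Γ^k_{ij} = (1/2) g^{km} (∂_i g_{mj} + ∂_j g_{mi} - ∂_m g_{ij}); the metric is diagonal, so only the m = k term contributes.
Non-zero symbols (using the symmetry Γ^k_{ij} = Γ^k_{ji}):
Γ^θ_{φ φ} = (1/2) g^{θθ} (∂_φ g_{θφ} + ∂_φ g_{θφ} - ∂_θ g_{φφ}) = (1/2)(1)((0) + (0) - (sin(2*θ))) = -sin(2*θ)/2
Γ^φ_{θ φ} = (1/2) g^{φφ} (∂_θ g_{φφ} + ∂_φ g_{φθ} - ∂_φ g_{θφ}) = (1/2)(1/sin(θ)^2)((sin(2*θ)) + (0) - (0)) = 1/tan(θ)
All other Christoffel symbols are zero.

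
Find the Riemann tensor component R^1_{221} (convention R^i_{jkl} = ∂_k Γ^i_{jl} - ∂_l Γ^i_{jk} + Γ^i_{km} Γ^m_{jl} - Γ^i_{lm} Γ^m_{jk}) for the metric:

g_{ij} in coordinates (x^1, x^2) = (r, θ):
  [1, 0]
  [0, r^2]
Non-zero Christoffel symbols (Γ^k_{ij} = Γ^k_{ji}):
Γ^r_{θ θ} = -r
Γ^θ_{r θ} = 1/r
R^r_{θ θ r} = ∂_θ Γ^r_{θ r} - ∂_r Γ^r_{θ θ} + Γ^r_{θ m} Γ^m_{θ r} - Γ^r_{r m} Γ^m_{θ θ}
  = (0) - (-1) + (-1) - (0) = 0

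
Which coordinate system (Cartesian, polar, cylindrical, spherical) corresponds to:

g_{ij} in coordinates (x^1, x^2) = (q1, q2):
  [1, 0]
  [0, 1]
All components are constant and the metric is the identity, i.e. orthonormal rectilinear coordinates.
Cartesian (2D) coordinates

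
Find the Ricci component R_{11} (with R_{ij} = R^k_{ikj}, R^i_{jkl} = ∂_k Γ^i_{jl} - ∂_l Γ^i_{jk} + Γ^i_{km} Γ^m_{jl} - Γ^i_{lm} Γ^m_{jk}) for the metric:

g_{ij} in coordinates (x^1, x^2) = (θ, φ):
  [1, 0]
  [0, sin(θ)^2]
Non-zero Christoffel symbols (Γ^k_{ij} = Γ^k_{ji}):
Γ^θ_{φ φ} = -sin(2*θ)/2
Γ^φ_{θ φ} = 1/tan(θ)
R^θ_{θ θ θ} = 0 (a repeated index in an antisymmetric pair)
R^φ_{θ φ θ} = ∂_φ Γ^φ_{θ θ} - ∂_θ Γ^φ_{θ φ} + Γ^φ_{φ m} Γ^m_{θ θ} - Γ^φ_{θ m} Γ^m_{θ φ}
  = (0) - (-1/sin(θ)^2) + (0) - (1/tan(θ)^2) = 1
R_{θθ} = R^θ_{θ θ θ} + R^φ_{θ φ θ} = (0) + (1) = 1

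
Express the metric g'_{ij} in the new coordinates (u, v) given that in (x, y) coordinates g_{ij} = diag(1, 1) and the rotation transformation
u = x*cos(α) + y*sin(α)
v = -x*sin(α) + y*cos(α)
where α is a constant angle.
Invert the transformation: x = u*cos(α) - v*sin(α), y = u*sin(α) + v*cos(α)
g'_{ij} = (∂x^k/∂x'^i)(∂x^l/∂x'^j) g_{kl}; with g_{kl} = δ_{kl} this is Σ_k (∂x^k/∂x'^i)(∂x^k/∂x'^j).
Jacobian: ∂x/∂u = cos(α), ∂x/∂v = -sin(α), ∂y/∂u = sin(α), ∂y/∂v = cos(α)
g'_{uu} = (cos(α))(cos(α)) + (sin(α))(sin(α)) = 1
g'_{uv} = (cos(α))(-sin(α)) + (sin(α))(cos(α)) = 0
g'_{vv} = (-sin(α))(-sin(α)) + (cos(α))(cos(α)) = 1
g'_{ij} = diag(1, 1)
The Euclidean metric is invariant under rotations.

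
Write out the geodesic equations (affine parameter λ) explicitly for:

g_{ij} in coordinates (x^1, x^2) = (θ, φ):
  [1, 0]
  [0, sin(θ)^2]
Geodesic equation: d^2x^k/dλ^2 + Γ^k_{ij} (dx^i/dλ)(dx^j/dλ) = 0.
Non-zero Christoffel symbols:
Γ^θ_{φ φ} = -sin(2*θ)/2
Γ^φ_{θ φ} = 1/tan(θ)
Substituting (the symmetric pair Γ^k_{ij}, Γ^k_{ji} combines into a factor 2):
d^2θ/dλ^2 - (sin(2*θ)/2) (dφ/dλ)^2 = 0
d^2φ/dλ^2 + (2/tan(θ)) (dθ/dλ)(dφ/dλ) = 0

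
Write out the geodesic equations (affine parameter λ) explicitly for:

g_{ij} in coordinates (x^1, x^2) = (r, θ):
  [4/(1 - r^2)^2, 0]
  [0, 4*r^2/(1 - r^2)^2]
Geodesic equation: d^2x^k/dλ^2 + Γ^k_{ij} (dx^i/dλ)(dx^j/dλ) = 0.
Non-zero Christoffel symbols:
Γ^r_{r r} = 2*r/(1 - r^2)
Γ^r_{θ θ} = (r^3 + r)/(r^2 - 1)
Γ^θ_{r θ} = (-r^2 - 1)/(r^3 - r)
Substituting (the symmetric pair Γ^k_{ij}, Γ^k_{ji} combines into a factor 2):
d^2r/dλ^2 + (2*r/(1 - r^2)) (dr/dλ)^2 + ((r^3 + r)/(r^2 - 1)) (dθ/dλ)^2 = 0
d^2θ/dλ^2 + ((-2*r^2 - 2)/(r^3 - r)) (dr/dλ)(dθ/dλ) = 0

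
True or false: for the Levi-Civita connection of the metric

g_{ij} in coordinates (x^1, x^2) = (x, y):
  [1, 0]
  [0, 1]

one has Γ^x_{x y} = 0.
Γ^x_{x y} = (1/2) g^{xx} (∂_x g_{xy} + ∂_y g_{xx} - ∂_x g_{xy}) = (1/2)(1)((0) + (0) - (0)) = 0
This equals the proposed value 0.
True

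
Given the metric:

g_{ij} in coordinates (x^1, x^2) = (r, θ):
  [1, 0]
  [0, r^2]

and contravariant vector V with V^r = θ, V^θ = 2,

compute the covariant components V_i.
V_i = g_{ij} V^j:
V_r = (1)(θ) + (0)(2) = θ
V_θ = (0)(θ) + (r^2)(2) = 2*r^2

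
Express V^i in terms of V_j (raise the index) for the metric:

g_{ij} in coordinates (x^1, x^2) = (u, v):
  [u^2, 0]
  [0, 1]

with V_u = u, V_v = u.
Inverse metric (diagonal): g^{uu} = 1/u^2, g^{vv} = 1
V^i = g^{ij} V_j:
V^u = (1/u^2)(u) + (0)(u) = 1/u
V^v = (0)(u) + (1)(u) = u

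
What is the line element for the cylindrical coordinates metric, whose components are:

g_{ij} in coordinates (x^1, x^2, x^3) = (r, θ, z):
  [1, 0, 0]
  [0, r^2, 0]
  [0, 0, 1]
ds^2 = g_{ij} dx^i dx^j; only the non-zero components contribute.
ds^2 = dr^2 + r^2 dθ^2 + dz^2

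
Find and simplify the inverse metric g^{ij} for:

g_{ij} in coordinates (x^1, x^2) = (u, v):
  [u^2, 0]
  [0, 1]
The metric is diagonal, so g^{ij} is diagonal with entries 1/g_{ii}: diag(1/(u^2), 1).
g^{ij}:
  [1/u^2, 0]
  [0, 1]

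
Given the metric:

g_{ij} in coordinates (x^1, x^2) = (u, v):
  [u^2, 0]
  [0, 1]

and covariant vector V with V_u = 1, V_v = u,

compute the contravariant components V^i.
Inverse metric (diagonal): g^{uu} = 1/u^2, g^{vv} = 1
V^i = g^{ij} V_j:
V^u = (1/u^2)(1) + (0)(u) = 1/u^2
V^v = (0)(1) + (1)(u) = u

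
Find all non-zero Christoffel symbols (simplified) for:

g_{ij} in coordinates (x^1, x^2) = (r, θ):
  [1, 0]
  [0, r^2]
Using Γ^k_{ij} = (1/2) g^{km} (∂_i g_{mj} + ∂_j g_{mi} - ∂_m g_{ij}); the metric is diagonal, so only the m = k term contributes.
Non-zero symbols (using the symmetry Γ^k_{ij} = Γ^k_{ji}):
Γ^r_{θ θ} = (1/2) g^{rr} (∂_θ g_{rθ} + ∂_θ g_{rθ} - ∂_r g_{θθ}) = (1/2)(1)((0) + (0) - (2*r)) = -r
Γ^θ_{r θ} = (1/2) g^{θθ} (∂_r g_{θθ} + ∂_θ g_{θr} - ∂_θ g_{rθ}) = (1/2)(1/r^2)((2*r) + (0) - (0)) = 1/r
All other Christoffel symbols are zero.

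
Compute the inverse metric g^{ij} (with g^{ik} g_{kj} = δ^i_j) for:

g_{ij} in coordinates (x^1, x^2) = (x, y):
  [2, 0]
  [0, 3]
The metric is diagonal, so g^{ij} is diagonal with entries 1/g_{ii}: diag(1/2, 1/3).
g^{ij}:
  [1/2, 0]
  [0, 1/3]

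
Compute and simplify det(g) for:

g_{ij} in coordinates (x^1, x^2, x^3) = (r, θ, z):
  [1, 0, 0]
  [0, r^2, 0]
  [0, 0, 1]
Diagonal metric: det(g) = g_{11}·g_{22}·g_{33}
= (1)·(r^2)·(1)
det(g) = r^2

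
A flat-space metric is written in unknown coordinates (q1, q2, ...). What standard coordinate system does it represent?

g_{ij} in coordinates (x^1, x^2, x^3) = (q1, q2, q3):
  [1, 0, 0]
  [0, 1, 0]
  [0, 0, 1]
All components are constant and the metric is the identity, i.e. orthonormal rectilinear coordinates.
Cartesian (3D) coordinates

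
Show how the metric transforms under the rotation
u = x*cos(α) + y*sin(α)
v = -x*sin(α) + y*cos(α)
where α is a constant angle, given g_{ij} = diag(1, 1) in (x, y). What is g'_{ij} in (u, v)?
Invert the transformation: x = u*cos(α) - v*sin(α), y = u*sin(α) + v*cos(α)
g'_{ij} = (∂x^k/∂x'^i)(∂x^l/∂x'^j) g_{kl}; with g_{kl} = δ_{kl} this is Σ_k (∂x^k/∂x'^i)(∂x^k/∂x'^j).
Jacobian: ∂x/∂u = cos(α), ∂x/∂v = -sin(α), ∂y/∂u = sin(α), ∂y/∂v = cos(α)
g'_{uu} = (cos(α))(cos(α)) + (sin(α))(sin(α)) = 1
g'_{uv} = (cos(α))(-sin(α)) + (sin(α))(cos(α)) = 0
g'_{vv} = (-sin(α))(-sin(α)) + (cos(α))(cos(α)) = 1
g'_{ij} = diag(1, 1)
The Euclidean metric is invariant under rotations.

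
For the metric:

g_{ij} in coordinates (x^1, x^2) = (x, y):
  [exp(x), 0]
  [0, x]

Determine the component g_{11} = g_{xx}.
With x^1 = x, x^2 = y, g_{11} = g_{xx} is the row-1, column-1 entry of the matrix.
g_{11} = exp(x)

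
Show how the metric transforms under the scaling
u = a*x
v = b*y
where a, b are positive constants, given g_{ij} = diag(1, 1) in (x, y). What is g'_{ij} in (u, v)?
Invert the transformation: x = u/a, y = v/b
g'_{ij} = (∂x^k/∂x'^i)(∂x^l/∂x'^j) g_{kl}; with g_{kl} = δ_{kl} this is Σ_k (∂x^k/∂x'^i)(∂x^k/∂x'^j).
Jacobian: ∂x/∂u = 1/a, ∂x/∂v = 0, ∂y/∂u = 0, ∂y/∂v = 1/b
g'_{uu} = (1/a)(1/a) + (0)(0) = 1/a^2
g'_{uv} = (1/a)(0) + (0)(1/b) = 0
g'_{vv} = (0)(0) + (1/b)(1/b) = 1/b^2
g'_{ij} = diag(1/a^2, 1/b^2)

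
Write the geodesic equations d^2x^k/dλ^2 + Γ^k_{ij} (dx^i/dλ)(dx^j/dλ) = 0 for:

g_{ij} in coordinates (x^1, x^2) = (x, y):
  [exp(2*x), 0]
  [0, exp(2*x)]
Geodesic equation: d^2x^k/dλ^2 + Γ^k_{ij} (dx^i/dλ)(dx^j/dλ) = 0.
Non-zero Christoffel symbols:
Γ^x_{x x} = 1
Γ^x_{y y} = -1
Γ^y_{x y} = 1
Substituting (the symmetric pair Γ^k_{ij}, Γ^k_{ji} combines into a factor 2):
d^2x/dλ^2 + (dx/dλ)^2 - (dy/dλ)^2 = 0
d^2y/dλ^2 + 2 (dx/dλ)(dy/dλ) = 0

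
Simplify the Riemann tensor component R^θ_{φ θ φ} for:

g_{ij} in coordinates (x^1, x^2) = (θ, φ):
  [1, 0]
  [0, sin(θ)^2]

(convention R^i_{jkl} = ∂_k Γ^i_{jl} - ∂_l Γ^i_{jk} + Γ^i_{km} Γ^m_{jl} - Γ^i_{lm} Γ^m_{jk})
Non-zero Christoffel symbols (Γ^k_{ij} = Γ^k_{ji}):
Γ^θ_{φ φ} = -sin(2*θ)/2
Γ^φ_{θ φ} = 1/tan(θ)
R^θ_{φ θ φ} = ∂_θ Γ^θ_{φ φ} - ∂_φ Γ^θ_{φ θ} + Γ^θ_{θ m} Γ^m_{φ φ} - Γ^θ_{φ m} Γ^m_{φ θ}
  = (-cos(2*θ)) - (0) + (0) - (-cos(θ)^2) = sin(θ)^2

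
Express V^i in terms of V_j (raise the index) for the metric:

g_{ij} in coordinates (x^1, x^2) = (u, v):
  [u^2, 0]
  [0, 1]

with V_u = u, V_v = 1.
Inverse metric (diagonal): g^{uu} = 1/u^2, g^{vv} = 1
V^i = g^{ij} V_j:
V^u = (1/u^2)(u) + (0)(1) = 1/u
V^v = (0)(u) + (1)(1) = 1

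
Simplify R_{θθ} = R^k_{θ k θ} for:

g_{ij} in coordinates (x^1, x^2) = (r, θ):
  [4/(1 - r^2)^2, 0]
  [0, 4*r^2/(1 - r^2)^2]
Non-zero Christoffel symbols (Γ^k_{ij} = Γ^k_{ji}):
Γ^r_{r r} = 2*r/(1 - r^2)
Γ^r_{θ θ} = (r^3 + r)/(r^2 - 1)
Γ^θ_{r θ} = (-r^2 - 1)/(r^3 - r)
R^r_{θ r θ} = ∂_r Γ^r_{θ θ} - ∂_θ Γ^r_{θ r} + Γ^r_{r m} Γ^m_{θ θ} - Γ^r_{θ m} Γ^m_{θ r}
  = ((r^4 - 4*r^2 - 1)/(r^2 - 1)^2) - (0) + (-2*r^2*(r^2 + 1)/(r^2 - 1)^2) - (-(r^2 + 1)^2/(r^2 - 1)^2) = -4*r^2/(r^2 - 1)^2
R^θ_{θ θ θ} = 0 (a repeated index in an antisymmetric pair)
R_{θθ} = R^r_{θ r θ} + R^θ_{θ θ θ} = (-4*r^2/(r^2 - 1)^2) + (0) = -4*r^2/(r^2 - 1)^2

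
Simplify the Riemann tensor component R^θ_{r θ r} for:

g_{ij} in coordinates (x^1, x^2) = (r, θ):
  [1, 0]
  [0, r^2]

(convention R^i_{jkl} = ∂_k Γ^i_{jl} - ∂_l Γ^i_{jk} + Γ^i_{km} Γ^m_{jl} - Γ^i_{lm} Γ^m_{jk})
Non-zero Christoffel symbols (Γ^k_{ij} = Γ^k_{ji}):
Γ^r_{θ θ} = -r
Γ^θ_{r θ} = 1/r
R^θ_{r θ r} = ∂_θ Γ^θ_{r r} - ∂_r Γ^θ_{r θ} + Γ^θ_{θ m} Γ^m_{r r} - Γ^θ_{r m} Γ^m_{r θ}
  = (0) - (-1/r^2) + (0) - (1/r^2) = 0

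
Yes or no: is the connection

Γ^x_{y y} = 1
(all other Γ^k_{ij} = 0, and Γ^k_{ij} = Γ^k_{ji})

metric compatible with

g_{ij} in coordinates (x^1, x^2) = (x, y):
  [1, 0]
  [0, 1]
Using ∇_k g_{ij} = ∂_k g_{ij} - Γ^m_{ki} g_{mj} - Γ^m_{kj} g_{im}:
∇_y g_{xy} = (0) - (0) - (1) = -1 ≠ 0
So the connection is not metric compatible (it is not the Levi-Civita connection).
No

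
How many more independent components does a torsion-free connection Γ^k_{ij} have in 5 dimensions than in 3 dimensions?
Independent components in n dimensions: n × n(n+1)/2 = n^2(n+1)/2.
5D: 5 × 15 = 75
3D: 3 × 6 = 18
Difference = 75 - 18 = 57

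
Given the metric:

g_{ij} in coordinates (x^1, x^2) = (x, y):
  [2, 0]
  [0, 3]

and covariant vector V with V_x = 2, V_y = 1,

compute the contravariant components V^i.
Inverse metric (diagonal): g^{xx} = 1/2, g^{yy} = 1/3
V^i = g^{ij} V_j:
V^x = (1/2)(2) + (0)(1) = 1
V^y = (0)(2) + (1/3)(1) = 1/3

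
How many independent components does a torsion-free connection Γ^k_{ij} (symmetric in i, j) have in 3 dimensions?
Γ^k_{ij} has n choices for the upper index and n(n+1)/2 independent symmetric lower index pairs.
Total = 3 × 3×4/2 = 3 × 6 = 18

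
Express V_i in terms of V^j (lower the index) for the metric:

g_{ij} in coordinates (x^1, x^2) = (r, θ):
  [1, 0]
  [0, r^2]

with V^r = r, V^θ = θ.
V_i = g_{ij} V^j:
V_r = (1)(r) + (0)(θ) = r
V_θ = (0)(r) + (r^2)(θ) = r^2*θ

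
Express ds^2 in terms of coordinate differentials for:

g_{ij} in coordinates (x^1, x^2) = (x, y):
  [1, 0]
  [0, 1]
ds^2 = g_{ij} dx^i dx^j; only the non-zero components contribute.
ds^2 = dx^2 + dy^2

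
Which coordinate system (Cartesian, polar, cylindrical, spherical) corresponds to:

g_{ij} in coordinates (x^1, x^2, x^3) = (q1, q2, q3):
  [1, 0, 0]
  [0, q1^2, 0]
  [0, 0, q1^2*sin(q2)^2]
The line element ds^2 = dq1^2 + q1^2 dq2^2 + q1^2 sin(q2)^2 dq3^2 is dr^2 + r^2 dθ^2 + r^2 sin(θ)^2 dφ^2 with q1 = r, q2 = θ, q3 = φ.
spherical coordinates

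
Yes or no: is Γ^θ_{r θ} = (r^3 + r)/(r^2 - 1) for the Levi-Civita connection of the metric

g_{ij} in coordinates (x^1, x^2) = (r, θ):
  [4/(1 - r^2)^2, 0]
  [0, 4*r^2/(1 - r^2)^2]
Γ^θ_{r θ} = (1/2) g^{θθ} (∂_r g_{θθ} + ∂_θ g_{θr} - ∂_θ g_{rθ}) = (1/2)((1 - r^2)^2/(4*r^2))((-8*(r^3 + r)/(r^2 - 1)^3) + (0) - (0)) = (-r^2 - 1)/(r^3 - r)
This differs from the proposed value (r^3 + r)/(r^2 - 1).
No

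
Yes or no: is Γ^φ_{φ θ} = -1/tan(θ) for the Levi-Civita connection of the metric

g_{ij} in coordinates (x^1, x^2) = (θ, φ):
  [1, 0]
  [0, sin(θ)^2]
Γ^φ_{φ θ} = (1/2) g^{φφ} (∂_φ g_{φθ} + ∂_θ g_{φφ} - ∂_φ g_{φθ}) = (1/2)(1/sin(θ)^2)((0) + (sin(2*θ)) - (0)) = 1/tan(θ)
This differs from the proposed value -1/tan(θ).
No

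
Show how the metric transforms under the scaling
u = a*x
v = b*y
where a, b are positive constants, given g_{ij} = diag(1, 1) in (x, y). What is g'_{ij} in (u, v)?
Invert the transformation: x = u/a, y = v/b
g'_{ij} = (∂x^k/∂x'^i)(∂x^l/∂x'^j) g_{kl}; with g_{kl} = δ_{kl} this is Σ_k (∂x^k/∂x'^i)(∂x^k/∂x'^j).
Jacobian: ∂x/∂u = 1/a, ∂x/∂v = 0, ∂y/∂u = 0, ∂y/∂v = 1/b
g'_{uu} = (1/a)(1/a) + (0)(0) = 1/a^2
g'_{uv} = (1/a)(0) + (0)(1/b) = 0
g'_{vv} = (0)(0) + (1/b)(1/b) = 1/b^2
g'_{ij} = diag(1/a^2, 1/b^2)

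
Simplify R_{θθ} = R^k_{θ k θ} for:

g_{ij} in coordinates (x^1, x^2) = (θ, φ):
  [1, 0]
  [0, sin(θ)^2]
Non-zero Christoffel symbols (Γ^k_{ij} = Γ^k_{ji}):
Γ^θ_{φ φ} = -sin(2*θ)/2
Γ^φ_{θ φ} = 1/tan(θ)
R^θ_{θ θ θ} = 0 (a repeated index in an antisymmetric pair)
R^φ_{θ φ θ} = ∂_φ Γ^φ_{θ θ} - ∂_θ Γ^φ_{θ φ} + Γ^φ_{φ m} Γ^m_{θ θ} - Γ^φ_{θ m} Γ^m_{θ φ}
  = (0) - (-1/sin(θ)^2) + (0) - (1/tan(θ)^2) = 1
R_{θθ} = R^θ_{θ θ θ} + R^φ_{θ φ θ} = (0) + (1) = 1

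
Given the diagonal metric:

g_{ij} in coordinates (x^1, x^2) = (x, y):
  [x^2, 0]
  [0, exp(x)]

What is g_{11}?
With x^1 = x, x^2 = y, g_{11} = g_{xx} is the row-1, column-1 entry of the matrix.
g_{11} = x^2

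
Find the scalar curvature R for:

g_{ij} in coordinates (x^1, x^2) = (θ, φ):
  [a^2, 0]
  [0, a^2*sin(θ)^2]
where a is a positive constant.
Non-zero Christoffel symbols (Γ^k_{ij} = Γ^k_{ji}):
Γ^θ_{φ φ} = -sin(2*θ)/2
Γ^φ_{θ φ} = 1/tan(θ)
Ricci tensor (R_{ij} = R^k_{ikj}): R_{θθ} = 1, R_{θφ} = 0, R_{φφ} = sin(θ)^2
Inverse metric: g^{θθ} = 1/a^2, g^{φφ} = 1/(a^2*sin(θ)^2)
R = g^{ij} R_{ij} = (1/a^2)(1) + (1/(a^2*sin(θ)^2))(sin(θ)^2) = 2/a^2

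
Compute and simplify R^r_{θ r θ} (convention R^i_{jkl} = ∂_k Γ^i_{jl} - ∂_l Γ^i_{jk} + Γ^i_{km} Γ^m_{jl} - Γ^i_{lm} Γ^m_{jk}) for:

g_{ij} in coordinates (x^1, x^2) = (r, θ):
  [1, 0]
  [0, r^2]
Non-zero Christoffel symbols (Γ^k_{ij} = Γ^k_{ji}):
Γ^r_{θ θ} = -r
Γ^θ_{r θ} = 1/r
R^r_{θ r θ} = ∂_r Γ^r_{θ θ} - ∂_θ Γ^r_{θ r} + Γ^r_{r m} Γ^m_{θ θ} - Γ^r_{θ m} Γ^m_{θ r}
  = (-1) - (0) + (0) - (-1) = 0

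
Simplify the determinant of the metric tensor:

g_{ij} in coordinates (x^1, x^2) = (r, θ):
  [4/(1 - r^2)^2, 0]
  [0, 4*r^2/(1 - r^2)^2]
For a 2×2 metric: det(g) = g_{11}·g_{22} - g_{12}·g_{21}
= (4/(1 - r^2)^2)·(4*r^2/(1 - r^2)^2) - (0)·(0)
= 16*r^2/(1 - r^2)^4 - 0
det(g) = 16*r^2/(1 - r^2)^4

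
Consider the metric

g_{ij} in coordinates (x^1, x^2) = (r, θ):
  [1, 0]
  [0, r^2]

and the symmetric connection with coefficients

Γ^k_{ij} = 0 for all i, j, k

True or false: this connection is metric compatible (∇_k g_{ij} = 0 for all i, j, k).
Using ∇_k g_{ij} = ∂_k g_{ij} - Γ^m_{ki} g_{mj} - Γ^m_{kj} g_{im}:
∇_r g_{θθ} = (2*r) - (0) - (0) = 2*r ≠ 0
So the connection is not metric compatible (it is not the Levi-Civita connection).
False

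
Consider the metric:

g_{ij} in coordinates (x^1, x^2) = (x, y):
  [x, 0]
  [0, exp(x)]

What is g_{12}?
With x^1 = x, x^2 = y, g_{12} = g_{xy} is the row-1, column-2 entry of the matrix.
g_{12} = 0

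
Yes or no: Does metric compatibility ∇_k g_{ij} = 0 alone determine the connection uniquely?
One also needs vanishing torsion; metric compatibility plus torsion-freeness singles out the Levi-Civita connection.
No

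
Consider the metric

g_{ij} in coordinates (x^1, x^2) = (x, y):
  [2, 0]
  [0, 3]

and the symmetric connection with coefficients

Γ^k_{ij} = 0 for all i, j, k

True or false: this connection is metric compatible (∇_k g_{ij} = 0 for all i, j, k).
Using ∇_k g_{ij} = ∂_k g_{ij} - Γ^m_{ki} g_{mj} - Γ^m_{kj} g_{im}:
e.g. ∇_y g_{xx} = (0) - (0) - (0) = 0
Every component ∇_k g_{ij} vanishes: the connection is metric compatible.
True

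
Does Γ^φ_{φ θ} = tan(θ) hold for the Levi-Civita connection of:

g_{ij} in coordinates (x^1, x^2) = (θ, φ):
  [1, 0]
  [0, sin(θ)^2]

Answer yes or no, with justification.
Γ^φ_{φ θ} = (1/2) g^{φφ} (∂_φ g_{φθ} + ∂_θ g_{φφ} - ∂_φ g_{φθ}) = (1/2)(1/sin(θ)^2)((0) + (sin(2*θ)) - (0)) = 1/tan(θ)
This differs from the proposed value tan(θ).
No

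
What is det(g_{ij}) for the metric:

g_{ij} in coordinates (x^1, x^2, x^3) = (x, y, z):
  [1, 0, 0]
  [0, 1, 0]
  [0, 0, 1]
Diagonal metric: det(g) = g_{11}·g_{22}·g_{33}
= (1)·(1)·(1)
det(g) = 1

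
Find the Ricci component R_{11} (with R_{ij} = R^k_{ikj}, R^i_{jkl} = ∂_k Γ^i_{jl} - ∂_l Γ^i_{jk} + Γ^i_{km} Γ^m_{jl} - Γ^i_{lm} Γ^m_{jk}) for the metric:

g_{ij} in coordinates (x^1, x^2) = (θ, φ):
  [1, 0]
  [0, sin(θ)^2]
Non-zero Christoffel symbols (Γ^k_{ij} = Γ^k_{ji}):
Γ^θ_{φ φ} = -sin(2*θ)/2
Γ^φ_{θ φ} = 1/tan(θ)
R^θ_{θ θ θ} = 0 (a repeated index in an antisymmetric pair)
R^φ_{θ φ θ} = ∂_φ Γ^φ_{θ θ} - ∂_θ Γ^φ_{θ φ} + Γ^φ_{φ m} Γ^m_{θ θ} - Γ^φ_{θ m} Γ^m_{θ φ}
  = (0) - (-1/sin(θ)^2) + (0) - (1/tan(θ)^2) = 1
R_{θθ} = R^θ_{θ θ θ} + R^φ_{θ φ θ} = (0) + (1) = 1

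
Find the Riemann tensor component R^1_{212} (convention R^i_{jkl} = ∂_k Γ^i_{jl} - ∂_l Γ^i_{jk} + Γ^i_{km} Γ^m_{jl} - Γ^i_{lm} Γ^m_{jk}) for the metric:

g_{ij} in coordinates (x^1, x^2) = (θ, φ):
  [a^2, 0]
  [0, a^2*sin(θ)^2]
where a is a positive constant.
Non-zero Christoffel symbols (Γ^k_{ij} = Γ^k_{ji}):
Γ^θ_{φ φ} = -sin(2*θ)/2
Γ^φ_{θ φ} = 1/tan(θ)
R^θ_{φ θ φ} = ∂_θ Γ^θ_{φ φ} - ∂_φ Γ^θ_{φ θ} + Γ^θ_{θ m} Γ^m_{φ φ} - Γ^θ_{φ m} Γ^m_{φ θ}
  = (-cos(2*θ)) - (0) + (0) - (-cos(θ)^2) = sin(θ)^2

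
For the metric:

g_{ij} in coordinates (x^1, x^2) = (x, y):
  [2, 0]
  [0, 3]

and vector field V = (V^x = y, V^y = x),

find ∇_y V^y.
All Christoffel symbols are zero.
∇_y V^y = ∂_y V^y + Γ^y_{y j} V^j
  = (0) + (0)(y) + (0)(x)
  = 0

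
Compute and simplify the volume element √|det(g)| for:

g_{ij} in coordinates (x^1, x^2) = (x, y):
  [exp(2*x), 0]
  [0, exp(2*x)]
det(g) = exp(4*x)
√|det(g)| = exp(2*x)
Volume element: dV = exp(2*x) dx dy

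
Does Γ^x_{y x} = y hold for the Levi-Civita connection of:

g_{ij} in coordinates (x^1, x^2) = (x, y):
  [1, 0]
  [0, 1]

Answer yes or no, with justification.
Γ^x_{y x} = (1/2) g^{xx} (∂_y g_{xx} + ∂_x g_{xy} - ∂_x g_{yx}) = (1/2)(1)((0) + (0) - (0)) = 0
This differs from the proposed value y.
No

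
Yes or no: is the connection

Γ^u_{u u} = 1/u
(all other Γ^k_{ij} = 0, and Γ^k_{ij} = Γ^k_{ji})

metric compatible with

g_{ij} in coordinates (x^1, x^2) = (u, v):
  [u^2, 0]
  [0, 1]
Using ∇_k g_{ij} = ∂_k g_{ij} - Γ^m_{ki} g_{mj} - Γ^m_{kj} g_{im}:
e.g. ∇_u g_{uu} = (2*u) - (u) - (u) = 0
Every component ∇_k g_{ij} vanishes: the connection is metric compatible.
Yes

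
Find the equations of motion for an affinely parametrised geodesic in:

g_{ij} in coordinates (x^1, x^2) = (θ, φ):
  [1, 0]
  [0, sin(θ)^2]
Geodesic equation: d^2x^k/dλ^2 + Γ^k_{ij} (dx^i/dλ)(dx^j/dλ) = 0.
Non-zero Christoffel symbols:
Γ^θ_{φ φ} = -sin(2*θ)/2
Γ^φ_{θ φ} = 1/tan(θ)
Substituting (the symmetric pair Γ^k_{ij}, Γ^k_{ji} combines into a factor 2):
d^2θ/dλ^2 - (sin(2*θ)/2) (dφ/dλ)^2 = 0
d^2φ/dλ^2 + (2/tan(θ)) (dθ/dλ)(dφ/dλ) = 0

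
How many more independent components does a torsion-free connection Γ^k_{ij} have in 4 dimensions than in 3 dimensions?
Independent components in n dimensions: n × n(n+1)/2 = n^2(n+1)/2.
4D: 4 × 10 = 40
3D: 3 × 6 = 18
Difference = 40 - 18 = 22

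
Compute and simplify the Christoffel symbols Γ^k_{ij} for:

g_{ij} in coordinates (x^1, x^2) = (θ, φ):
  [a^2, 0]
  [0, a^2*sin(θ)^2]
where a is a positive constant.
Using Γ^k_{ij} = (1/2) g^{km} (∂_i g_{mj} + ∂_j g_{mi} - ∂_m g_{ij}); the metric is diagonal, so only the m = k term contributes.
Non-zero symbols (using the symmetry Γ^k_{ij} = Γ^k_{ji}):
Γ^θ_{φ φ} = (1/2) g^{θθ} (∂_φ g_{θφ} + ∂_φ g_{θφ} - ∂_θ g_{φφ}) = (1/2)(1/a^2)((0) + (0) - (a^2*sin(2*θ))) = -sin(2*θ)/2
Γ^φ_{θ φ} = (1/2) g^{φφ} (∂_θ g_{φφ} + ∂_φ g_{φθ} - ∂_φ g_{θφ}) = (1/2)(1/(a^2*sin(θ)^2))((a^2*sin(2*θ)) + (0) - (0)) = 1/tan(θ)
All other Christoffel symbols are zero.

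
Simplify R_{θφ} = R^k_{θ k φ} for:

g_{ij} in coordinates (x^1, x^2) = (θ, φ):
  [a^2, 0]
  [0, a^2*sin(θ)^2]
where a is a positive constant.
Non-zero Christoffel symbols (Γ^k_{ij} = Γ^k_{ji}):
Γ^θ_{φ φ} = -sin(2*θ)/2
Γ^φ_{θ φ} = 1/tan(θ)
R^θ_{θ θ φ} = 0 (a repeated index in an antisymmetric pair)
R^φ_{θ φ φ} = 0 (a repeated index in an antisymmetric pair)
R_{θφ} = R^θ_{θ θ φ} + R^φ_{θ φ φ} = (0) + (0) = 0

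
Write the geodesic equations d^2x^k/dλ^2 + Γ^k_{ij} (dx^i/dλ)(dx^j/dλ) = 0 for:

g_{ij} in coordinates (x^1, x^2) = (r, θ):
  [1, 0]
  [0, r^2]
Geodesic equation: d^2x^k/dλ^2 + Γ^k_{ij} (dx^i/dλ)(dx^j/dλ) = 0.
Non-zero Christoffel symbols:
Γ^r_{θ θ} = -r
Γ^θ_{r θ} = 1/r
Substituting (the symmetric pair Γ^k_{ij}, Γ^k_{ji} combines into a factor 2):
d^2r/dλ^2 - r (dθ/dλ)^2 = 0
d^2θ/dλ^2 + (2/r) (dr/dλ)(dθ/dλ) = 0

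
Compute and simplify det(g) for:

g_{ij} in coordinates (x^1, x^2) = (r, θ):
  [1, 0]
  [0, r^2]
For a 2×2 metric: det(g) = g_{11}·g_{22} - g_{12}·g_{21}
= (1)·(r^2) - (0)·(0)
= r^2 - 0
det(g) = r^2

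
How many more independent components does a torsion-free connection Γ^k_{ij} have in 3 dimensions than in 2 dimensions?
Independent components in n dimensions: n × n(n+1)/2 = n^2(n+1)/2.
3D: 3 × 6 = 18
2D: 2 × 3 = 6
Difference = 18 - 6 = 12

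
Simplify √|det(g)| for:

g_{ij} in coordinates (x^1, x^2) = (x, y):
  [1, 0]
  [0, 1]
det(g) = 1
√|det(g)| = 1
Volume element: dV = 1 dx dy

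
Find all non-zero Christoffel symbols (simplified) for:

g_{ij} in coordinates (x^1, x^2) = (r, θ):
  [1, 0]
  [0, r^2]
Using Γ^k_{ij} = (1/2) g^{km} (∂_i g_{mj} + ∂_j g_{mi} - ∂_m g_{ij}); the metric is diagonal, so only the m = k term contributes.
Non-zero symbols (using the symmetry Γ^k_{ij} = Γ^k_{ji}):
Γ^r_{θ θ} = (1/2) g^{rr} (∂_θ g_{rθ} + ∂_θ g_{rθ} - ∂_r g_{θθ}) = (1/2)(1)((0) + (0) - (2*r)) = -r
Γ^θ_{r θ} = (1/2) g^{θθ} (∂_r g_{θθ} + ∂_θ g_{θr} - ∂_θ g_{rθ}) = (1/2)(1/r^2)((2*r) + (0) - (0)) = 1/r
All other Christoffel symbols are zero.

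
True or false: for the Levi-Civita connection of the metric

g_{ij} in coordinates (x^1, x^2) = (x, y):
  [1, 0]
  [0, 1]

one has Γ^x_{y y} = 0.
Γ^x_{y y} = (1/2) g^{xx} (∂_y g_{xy} + ∂_y g_{xy} - ∂_x g_{yy}) = (1/2)(1)((0) + (0) - (0)) = 0
This equals the proposed value 0.
True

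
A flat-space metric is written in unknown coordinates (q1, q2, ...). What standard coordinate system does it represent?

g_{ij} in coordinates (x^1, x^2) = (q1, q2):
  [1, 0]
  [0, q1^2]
The line element ds^2 = dq1^2 + q1^2 dq2^2 is dr^2 + r^2 dθ^2 with q1 = r, q2 = θ.
polar coordinates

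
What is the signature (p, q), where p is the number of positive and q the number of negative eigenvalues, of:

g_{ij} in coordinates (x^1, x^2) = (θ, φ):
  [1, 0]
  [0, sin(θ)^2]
The metric is diagonal, so its eigenvalues are the diagonal entries: 1, sin(θ)^2 (at a generic point, where coordinate-dependent entries are positive).
2 positive, 0 negative.
(2, 0) - Riemannian (positive definite)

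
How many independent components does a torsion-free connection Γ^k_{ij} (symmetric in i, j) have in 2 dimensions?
Γ^k_{ij} has n choices for the upper index and n(n+1)/2 independent symmetric lower index pairs.
Total = 2 × 2×3/2 = 2 × 3 = 6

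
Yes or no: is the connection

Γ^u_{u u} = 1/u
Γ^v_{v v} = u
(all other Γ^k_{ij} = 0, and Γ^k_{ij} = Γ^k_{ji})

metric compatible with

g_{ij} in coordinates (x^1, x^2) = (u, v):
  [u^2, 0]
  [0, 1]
Using ∇_k g_{ij} = ∂_k g_{ij} - Γ^m_{ki} g_{mj} - Γ^m_{kj} g_{im}:
∇_v g_{vv} = (0) - (u) - (u) = -2*u ≠ 0
So the connection is not metric compatible (it is not the Levi-Civita connection).
No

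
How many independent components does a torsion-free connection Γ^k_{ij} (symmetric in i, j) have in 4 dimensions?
Γ^k_{ij} has n choices for the upper index and n(n+1)/2 independent symmetric lower index pairs.
Total = 4 × 4×5/2 = 4 × 10 = 40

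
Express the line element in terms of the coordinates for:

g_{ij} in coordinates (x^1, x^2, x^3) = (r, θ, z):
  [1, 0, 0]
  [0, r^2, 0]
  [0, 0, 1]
ds^2 = g_{ij} dx^i dx^j; only the non-zero components contribute.
ds^2 = dr^2 + r^2 dθ^2 + dz^2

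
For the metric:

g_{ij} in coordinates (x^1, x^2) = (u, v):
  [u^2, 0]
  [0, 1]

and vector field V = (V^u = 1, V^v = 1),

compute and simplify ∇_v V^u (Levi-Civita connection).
Non-zero Christoffel symbols:
Γ^u_{u u} = 1/u
∇_v V^u = ∂_v V^u + Γ^u_{v j} V^j
  = (0) + (0)(1) + (0)(1)
  = 0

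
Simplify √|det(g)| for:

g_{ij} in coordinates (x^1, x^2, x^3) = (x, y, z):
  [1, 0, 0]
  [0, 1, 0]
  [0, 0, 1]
det(g) = 1
√|det(g)| = 1
Volume element: dV = 1 dx dy dz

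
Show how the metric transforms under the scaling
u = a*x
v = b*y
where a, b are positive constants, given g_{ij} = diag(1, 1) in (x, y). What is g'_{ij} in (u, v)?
Invert the transformation: x = u/a, y = v/b
g'_{ij} = (∂x^k/∂x'^i)(∂x^l/∂x'^j) g_{kl}; with g_{kl} = δ_{kl} this is Σ_k (∂x^k/∂x'^i)(∂x^k/∂x'^j).
Jacobian: ∂x/∂u = 1/a, ∂x/∂v = 0, ∂y/∂u = 0, ∂y/∂v = 1/b
g'_{uu} = (1/a)(1/a) + (0)(0) = 1/a^2
g'_{uv} = (1/a)(0) + (0)(1/b) = 0
g'_{vv} = (0)(0) + (1/b)(1/b) = 1/b^2
g'_{ij} = diag(1/a^2, 1/b^2)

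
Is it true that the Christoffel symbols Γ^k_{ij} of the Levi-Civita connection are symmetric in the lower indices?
The Levi-Civita connection is torsion-free, which is exactly Γ^k_{ij} = Γ^k_{ji}.
Yes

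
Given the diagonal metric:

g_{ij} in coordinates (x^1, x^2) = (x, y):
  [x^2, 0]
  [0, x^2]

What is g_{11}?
With x^1 = x, x^2 = y, g_{11} = g_{xx} is the row-1, column-1 entry of the matrix.
g_{11} = x^2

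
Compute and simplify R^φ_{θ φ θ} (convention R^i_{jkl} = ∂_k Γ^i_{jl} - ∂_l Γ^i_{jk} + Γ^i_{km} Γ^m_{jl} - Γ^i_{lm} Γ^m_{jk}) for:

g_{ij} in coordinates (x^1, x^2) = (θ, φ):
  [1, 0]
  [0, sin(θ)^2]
Non-zero Christoffel symbols (Γ^k_{ij} = Γ^k_{ji}):
Γ^θ_{φ φ} = -sin(2*θ)/2
Γ^φ_{θ φ} = 1/tan(θ)
R^φ_{θ φ θ} = ∂_φ Γ^φ_{θ θ} - ∂_θ Γ^φ_{θ φ} + Γ^φ_{φ m} Γ^m_{θ θ} - Γ^φ_{θ m} Γ^m_{θ φ}
  = (0) - (-1/sin(θ)^2) + (0) - (1/tan(θ)^2) = 1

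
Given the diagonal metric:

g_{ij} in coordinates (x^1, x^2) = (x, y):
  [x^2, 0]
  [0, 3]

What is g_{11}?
With x^1 = x, x^2 = y, g_{11} = g_{xx} is the row-1, column-1 entry of the matrix.
g_{11} = x^2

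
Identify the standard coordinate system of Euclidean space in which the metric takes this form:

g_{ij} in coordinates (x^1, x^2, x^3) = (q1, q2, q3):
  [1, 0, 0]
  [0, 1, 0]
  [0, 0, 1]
All components are constant and the metric is the identity, i.e. orthonormal rectilinear coordinates.
Cartesian (3D) coordinates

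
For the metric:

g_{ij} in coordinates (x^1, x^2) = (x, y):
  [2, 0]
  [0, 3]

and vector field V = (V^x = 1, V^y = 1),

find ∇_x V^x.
All Christoffel symbols are zero.
∇_x V^x = ∂_x V^x + Γ^x_{x j} V^j
  = (0) + (0)(1) + (0)(1)
  = 0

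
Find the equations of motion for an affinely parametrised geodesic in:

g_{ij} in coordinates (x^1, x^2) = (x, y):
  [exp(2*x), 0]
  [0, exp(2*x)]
Geodesic equation: d^2x^k/dλ^2 + Γ^k_{ij} (dx^i/dλ)(dx^j/dλ) = 0.
Non-zero Christoffel symbols:
Γ^x_{x x} = 1
Γ^x_{y y} = -1
Γ^y_{x y} = 1
Substituting (the symmetric pair Γ^k_{ij}, Γ^k_{ji} combines into a factor 2):
d^2x/dλ^2 + (dx/dλ)^2 - (dy/dλ)^2 = 0
d^2y/dλ^2 + 2 (dx/dλ)(dy/dλ) = 0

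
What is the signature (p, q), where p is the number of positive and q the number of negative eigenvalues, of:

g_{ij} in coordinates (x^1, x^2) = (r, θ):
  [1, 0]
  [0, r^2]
The metric is diagonal, so its eigenvalues are the diagonal entries: 1, r^2 (at a generic point, where coordinate-dependent entries are positive).
2 positive, 0 negative.
(2, 0) - Riemannian (positive definite)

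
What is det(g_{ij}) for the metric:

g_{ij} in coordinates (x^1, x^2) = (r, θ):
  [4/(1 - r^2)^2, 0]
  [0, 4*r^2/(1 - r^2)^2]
For a 2×2 metric: det(g) = g_{11}·g_{22} - g_{12}·g_{21}
= (4/(1 - r^2)^2)·(4*r^2/(1 - r^2)^2) - (0)·(0)
= 16*r^2/(1 - r^2)^4 - 0
det(g) = 16*r^2/(1 - r^2)^4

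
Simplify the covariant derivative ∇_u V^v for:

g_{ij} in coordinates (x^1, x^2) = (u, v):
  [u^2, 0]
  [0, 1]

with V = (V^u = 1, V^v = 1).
Non-zero Christoffel symbols:
Γ^u_{u u} = 1/u
∇_u V^v = ∂_u V^v + Γ^v_{u j} V^j
  = (0) + (0)(1) + (0)(1)
  = 0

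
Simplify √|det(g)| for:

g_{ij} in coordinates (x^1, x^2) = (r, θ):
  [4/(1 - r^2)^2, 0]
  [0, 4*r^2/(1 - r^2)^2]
det(g) = 16*r^2/(1 - r^2)^4
√|det(g)| = 4*r/(r^2 - 1)^2
Volume element: dV = 4*r/(r^2 - 1)^2 dr dθ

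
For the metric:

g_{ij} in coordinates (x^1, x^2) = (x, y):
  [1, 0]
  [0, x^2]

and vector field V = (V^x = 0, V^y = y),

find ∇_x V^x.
Non-zero Christoffel symbols:
Γ^x_{y y} = -x
Γ^y_{x y} = 1/x
∇_x V^x = ∂_x V^x + Γ^x_{x j} V^j
  = (0) + (0)(0) + (0)(y)
  = 0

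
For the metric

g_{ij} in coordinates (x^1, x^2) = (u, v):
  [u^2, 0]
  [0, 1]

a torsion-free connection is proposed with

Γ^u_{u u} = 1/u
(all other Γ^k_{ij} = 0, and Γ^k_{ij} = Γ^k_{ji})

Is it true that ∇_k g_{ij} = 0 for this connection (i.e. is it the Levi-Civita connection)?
Using ∇_k g_{ij} = ∂_k g_{ij} - Γ^m_{ki} g_{mj} - Γ^m_{kj} g_{im}:
e.g. ∇_u g_{uu} = (2*u) - (u) - (u) = 0
Every component ∇_k g_{ij} vanishes: the connection is metric compatible.
Yes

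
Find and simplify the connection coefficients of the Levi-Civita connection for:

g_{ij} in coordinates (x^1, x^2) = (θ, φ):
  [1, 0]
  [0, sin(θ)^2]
Using Γ^k_{ij} = (1/2) g^{km} (∂_i g_{mj} + ∂_j g_{mi} - ∂_m g_{ij}); the metric is diagonal, so only the m = k term contributes.
Non-zero symbols (using the symmetry Γ^k_{ij} = Γ^k_{ji}):
Γ^θ_{φ φ} = (1/2) g^{θθ} (∂_φ g_{θφ} + ∂_φ g_{θφ} - ∂_θ g_{φφ}) = (1/2)(1)((0) + (0) - (sin(2*θ))) = -sin(2*θ)/2
Γ^φ_{θ φ} = (1/2) g^{φφ} (∂_θ g_{φφ} + ∂_φ g_{φθ} - ∂_φ g_{θφ}) = (1/2)(1/sin(θ)^2)((sin(2*θ)) + (0) - (0)) = 1/tan(θ)
All other Christoffel symbols are zero.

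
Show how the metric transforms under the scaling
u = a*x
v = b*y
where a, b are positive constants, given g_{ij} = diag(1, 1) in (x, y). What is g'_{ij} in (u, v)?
Invert the transformation: x = u/a, y = v/b
g'_{ij} = (∂x^k/∂x'^i)(∂x^l/∂x'^j) g_{kl}; with g_{kl} = δ_{kl} this is Σ_k (∂x^k/∂x'^i)(∂x^k/∂x'^j).
Jacobian: ∂x/∂u = 1/a, ∂x/∂v = 0, ∂y/∂u = 0, ∂y/∂v = 1/b
g'_{uu} = (1/a)(1/a) + (0)(0) = 1/a^2
g'_{uv} = (1/a)(0) + (0)(1/b) = 0
g'_{vv} = (0)(0) + (1/b)(1/b) = 1/b^2
g'_{ij} = diag(1/a^2, 1/b^2)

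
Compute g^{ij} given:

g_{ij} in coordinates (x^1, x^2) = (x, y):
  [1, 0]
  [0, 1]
The metric is diagonal, so g^{ij} is diagonal with entries 1/g_{ii}: diag(1, 1).
g^{ij}:
  [1, 0]
  [0, 1]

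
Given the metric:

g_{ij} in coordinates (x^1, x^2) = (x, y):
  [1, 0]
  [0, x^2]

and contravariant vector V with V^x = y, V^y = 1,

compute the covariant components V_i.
V_i = g_{ij} V^j:
V_x = (1)(y) + (0)(1) = y
V_y = (0)(y) + (x^2)(1) = x^2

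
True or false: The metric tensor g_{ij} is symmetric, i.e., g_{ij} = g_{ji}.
By definition the metric is a symmetric bilinear form, g_{ij} = g_{ji}.
True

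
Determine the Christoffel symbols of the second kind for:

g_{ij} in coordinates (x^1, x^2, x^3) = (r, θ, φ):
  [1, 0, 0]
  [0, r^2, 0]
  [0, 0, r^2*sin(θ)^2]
Using Γ^k_{ij} = (1/2) g^{km} (∂_i g_{mj} + ∂_j g_{mi} - ∂_m g_{ij}); the metric is diagonal, so only the m = k term contributes.
Non-zero symbols (using the symmetry Γ^k_{ij} = Γ^k_{ji}):
Γ^r_{θ θ} = (1/2) g^{rr} (∂_θ g_{rθ} + ∂_θ g_{rθ} - ∂_r g_{θθ}) = (1/2)(1)((0) + (0) - (2*r)) = -r
Γ^r_{φ φ} = (1/2) g^{rr} (∂_φ g_{rφ} + ∂_φ g_{rφ} - ∂_r g_{φφ}) = (1/2)(1)((0) + (0) - (2*r*sin(θ)^2)) = -r*sin(θ)^2
Γ^θ_{r θ} = (1/2) g^{θθ} (∂_r g_{θθ} + ∂_θ g_{θr} - ∂_θ g_{rθ}) = (1/2)(1/r^2)((2*r) + (0) - (0)) = 1/r
Γ^θ_{φ φ} = (1/2) g^{θθ} (∂_φ g_{θφ} + ∂_φ g_{θφ} - ∂_θ g_{φφ}) = (1/2)(1/r^2)((0) + (0) - (r^2*sin(2*θ))) = -sin(2*θ)/2
Γ^φ_{r φ} = (1/2) g^{φφ} (∂_r g_{φφ} + ∂_φ g_{φr} - ∂_φ g_{rφ}) = (1/2)(1/(r^2*sin(θ)^2))((2*r*sin(θ)^2) + (0) - (0)) = 1/r
Γ^φ_{θ φ} = (1/2) g^{φφ} (∂_θ g_{φφ} + ∂_φ g_{φθ} - ∂_φ g_{θφ}) = (1/2)(1/(r^2*sin(θ)^2))((r^2*sin(2*θ)) + (0) - (0)) = 1/tan(θ)
All other Christoffel symbols are zero.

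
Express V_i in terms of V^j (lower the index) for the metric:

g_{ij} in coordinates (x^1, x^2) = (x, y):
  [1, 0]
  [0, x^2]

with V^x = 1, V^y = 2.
V_i = g_{ij} V^j:
V_x = (1)(1) + (0)(2) = 1
V_y = (0)(1) + (x^2)(2) = 2*x^2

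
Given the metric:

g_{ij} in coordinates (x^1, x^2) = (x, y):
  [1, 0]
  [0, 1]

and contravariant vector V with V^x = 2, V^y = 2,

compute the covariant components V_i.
V_i = g_{ij} V^j:
V_x = (1)(2) + (0)(2) = 2
V_y = (0)(2) + (1)(2) = 2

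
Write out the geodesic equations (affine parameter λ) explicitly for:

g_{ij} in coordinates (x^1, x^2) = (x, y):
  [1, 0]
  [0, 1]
Geodesic equation: d^2x^k/dλ^2 + Γ^k_{ij} (dx^i/dλ)(dx^j/dλ) = 0.
All Christoffel symbols vanish, so the geodesics are straight lines:
d^2x/dλ^2 = 0
d^2y/dλ^2 = 0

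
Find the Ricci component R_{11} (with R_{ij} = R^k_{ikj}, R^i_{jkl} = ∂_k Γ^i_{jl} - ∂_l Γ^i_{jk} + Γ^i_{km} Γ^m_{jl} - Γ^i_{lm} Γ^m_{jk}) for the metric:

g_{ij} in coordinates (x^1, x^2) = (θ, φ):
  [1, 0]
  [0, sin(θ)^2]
Non-zero Christoffel symbols (Γ^k_{ij} = Γ^k_{ji}):
Γ^θ_{φ φ} = -sin(2*θ)/2
Γ^φ_{θ φ} = 1/tan(θ)
R^θ_{θ θ θ} = 0 (a repeated index in an antisymmetric pair)
R^φ_{θ φ θ} = ∂_φ Γ^φ_{θ θ} - ∂_θ Γ^φ_{θ φ} + Γ^φ_{φ m} Γ^m_{θ θ} - Γ^φ_{θ m} Γ^m_{θ φ}
  = (0) - (-1/sin(θ)^2) + (0) - (1/tan(θ)^2) = 1
R_{θθ} = R^θ_{θ θ θ} + R^φ_{θ φ θ} = (0) + (1) = 1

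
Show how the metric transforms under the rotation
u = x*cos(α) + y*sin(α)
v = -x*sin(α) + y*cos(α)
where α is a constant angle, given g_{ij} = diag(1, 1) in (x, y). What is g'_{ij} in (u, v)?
Invert the transformation: x = u*cos(α) - v*sin(α), y = u*sin(α) + v*cos(α)
g'_{ij} = (∂x^k/∂x'^i)(∂x^l/∂x'^j) g_{kl}; with g_{kl} = δ_{kl} this is Σ_k (∂x^k/∂x'^i)(∂x^k/∂x'^j).
Jacobian: ∂x/∂u = cos(α), ∂x/∂v = -sin(α), ∂y/∂u = sin(α), ∂y/∂v = cos(α)
g'_{uu} = (cos(α))(cos(α)) + (sin(α))(sin(α)) = 1
g'_{uv} = (cos(α))(-sin(α)) + (sin(α))(cos(α)) = 0
g'_{vv} = (-sin(α))(-sin(α)) + (cos(α))(cos(α)) = 1
g'_{ij} = diag(1, 1)
The Euclidean metric is invariant under rotations.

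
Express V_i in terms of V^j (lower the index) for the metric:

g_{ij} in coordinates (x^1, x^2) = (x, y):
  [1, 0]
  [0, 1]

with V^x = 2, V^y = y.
V_i = g_{ij} V^j:
V_x = (1)(2) + (0)(y) = 2
V_y = (0)(2) + (1)(y) = y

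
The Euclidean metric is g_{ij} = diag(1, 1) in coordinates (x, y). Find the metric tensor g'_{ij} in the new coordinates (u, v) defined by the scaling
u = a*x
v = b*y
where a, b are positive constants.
Invert the transformation: x = u/a, y = v/b
g'_{ij} = (∂x^k/∂x'^i)(∂x^l/∂x'^j) g_{kl}; with g_{kl} = δ_{kl} this is Σ_k (∂x^k/∂x'^i)(∂x^k/∂x'^j).
Jacobian: ∂x/∂u = 1/a, ∂x/∂v = 0, ∂y/∂u = 0, ∂y/∂v = 1/b
g'_{uu} = (1/a)(1/a) + (0)(0) = 1/a^2
g'_{uv} = (1/a)(0) + (0)(1/b) = 0
g'_{vv} = (0)(0) + (1/b)(1/b) = 1/b^2
g'_{ij} = diag(1/a^2, 1/b^2)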